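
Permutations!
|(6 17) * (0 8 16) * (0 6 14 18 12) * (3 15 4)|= 24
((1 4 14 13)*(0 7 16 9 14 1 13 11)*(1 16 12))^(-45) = ((0 7 12 1 4 16 9 14 11))^(-45) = (16)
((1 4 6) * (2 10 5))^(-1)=((1 4 6)(2 10 5))^(-1)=(1 6 4)(2 5 10)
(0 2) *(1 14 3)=(0 2)(1 14 3)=[2, 14, 0, 1, 4, 5, 6, 7, 8, 9, 10, 11, 12, 13, 3]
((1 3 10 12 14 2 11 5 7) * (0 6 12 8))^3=((0 6 12 14 2 11 5 7 1 3 10 8))^3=(0 14 5 3)(1 8 12 11)(2 7 10 6)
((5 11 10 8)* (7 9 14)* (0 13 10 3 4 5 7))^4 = (0 7 13 9 10 14 8)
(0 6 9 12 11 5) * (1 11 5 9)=(0 6 1 11 9 12 5)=[6, 11, 2, 3, 4, 0, 1, 7, 8, 12, 10, 9, 5]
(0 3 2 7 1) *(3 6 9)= (0 6 9 3 2 7 1)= [6, 0, 7, 2, 4, 5, 9, 1, 8, 3]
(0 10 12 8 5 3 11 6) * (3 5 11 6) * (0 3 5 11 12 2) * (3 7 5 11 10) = (0 3 6 7 5 10 2)(8 12) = [3, 1, 0, 6, 4, 10, 7, 5, 12, 9, 2, 11, 8]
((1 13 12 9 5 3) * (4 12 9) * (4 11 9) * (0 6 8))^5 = (0 8 6)(1 9 4 3 11 13 5 12)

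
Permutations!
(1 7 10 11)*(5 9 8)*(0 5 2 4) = [5, 7, 4, 3, 0, 9, 6, 10, 2, 8, 11, 1] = (0 5 9 8 2 4)(1 7 10 11)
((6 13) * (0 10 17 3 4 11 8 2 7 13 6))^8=((0 10 17 3 4 11 8 2 7 13))^8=(0 7 8 4 17)(2 11 3 10 13)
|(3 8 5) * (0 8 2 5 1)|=3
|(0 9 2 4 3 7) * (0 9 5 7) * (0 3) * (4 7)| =3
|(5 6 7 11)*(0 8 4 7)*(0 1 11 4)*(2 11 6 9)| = 4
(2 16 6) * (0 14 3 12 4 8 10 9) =(0 14 3 12 4 8 10 9)(2 16 6) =[14, 1, 16, 12, 8, 5, 2, 7, 10, 0, 9, 11, 4, 13, 3, 15, 6]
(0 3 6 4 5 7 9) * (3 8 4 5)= (0 8 4 3 6 5 7 9)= [8, 1, 2, 6, 3, 7, 5, 9, 4, 0]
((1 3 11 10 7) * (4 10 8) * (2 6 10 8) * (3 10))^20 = (11)(1 7 10)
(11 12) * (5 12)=(5 12 11)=[0, 1, 2, 3, 4, 12, 6, 7, 8, 9, 10, 5, 11]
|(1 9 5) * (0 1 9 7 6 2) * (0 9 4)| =|(0 1 7 6 2 9 5 4)| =8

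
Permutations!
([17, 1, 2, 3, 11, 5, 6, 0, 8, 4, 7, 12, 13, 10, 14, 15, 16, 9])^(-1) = [7, 1, 2, 3, 9, 5, 6, 10, 8, 17, 13, 4, 11, 12, 14, 15, 16, 0]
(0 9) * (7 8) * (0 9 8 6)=[8, 1, 2, 3, 4, 5, 0, 6, 7, 9]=(9)(0 8 7 6)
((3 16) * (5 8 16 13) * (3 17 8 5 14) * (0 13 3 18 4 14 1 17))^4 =((0 13 1 17 8 16)(4 14 18))^4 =(0 8 1)(4 14 18)(13 16 17)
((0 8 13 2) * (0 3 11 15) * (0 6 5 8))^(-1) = ((2 3 11 15 6 5 8 13))^(-1) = (2 13 8 5 6 15 11 3)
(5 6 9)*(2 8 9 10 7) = [0, 1, 8, 3, 4, 6, 10, 2, 9, 5, 7] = (2 8 9 5 6 10 7)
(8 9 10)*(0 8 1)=[8, 0, 2, 3, 4, 5, 6, 7, 9, 10, 1]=(0 8 9 10 1)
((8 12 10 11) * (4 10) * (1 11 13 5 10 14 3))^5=((1 11 8 12 4 14 3)(5 10 13))^5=(1 14 12 11 3 4 8)(5 13 10)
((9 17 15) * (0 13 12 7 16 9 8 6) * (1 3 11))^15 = (0 9)(6 16)(7 8)(12 15)(13 17)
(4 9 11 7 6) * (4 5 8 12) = (4 9 11 7 6 5 8 12) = [0, 1, 2, 3, 9, 8, 5, 6, 12, 11, 10, 7, 4]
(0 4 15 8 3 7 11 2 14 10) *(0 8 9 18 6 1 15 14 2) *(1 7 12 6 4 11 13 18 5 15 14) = [11, 14, 2, 12, 1, 15, 7, 13, 3, 5, 8, 0, 6, 18, 10, 9, 16, 17, 4] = (0 11)(1 14 10 8 3 12 6 7 13 18 4)(5 15 9)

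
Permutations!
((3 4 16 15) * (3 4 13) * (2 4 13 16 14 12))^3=(2 12 14 4)(3 13 15 16)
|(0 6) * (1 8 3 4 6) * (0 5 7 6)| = 15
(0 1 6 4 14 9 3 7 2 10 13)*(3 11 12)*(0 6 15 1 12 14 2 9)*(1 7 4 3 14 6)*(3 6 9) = [12, 15, 10, 4, 2, 5, 6, 3, 8, 11, 13, 9, 14, 1, 0, 7] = (0 12 14)(1 15 7 3 4 2 10 13)(9 11)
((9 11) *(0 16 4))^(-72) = (16)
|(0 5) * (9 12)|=|(0 5)(9 12)|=2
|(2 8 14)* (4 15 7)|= |(2 8 14)(4 15 7)|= 3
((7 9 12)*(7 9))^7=(9 12)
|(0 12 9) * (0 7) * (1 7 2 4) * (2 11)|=8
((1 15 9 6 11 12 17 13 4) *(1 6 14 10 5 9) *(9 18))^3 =((1 15)(4 6 11 12 17 13)(5 18 9 14 10))^3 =(1 15)(4 12)(5 14 18 10 9)(6 17)(11 13)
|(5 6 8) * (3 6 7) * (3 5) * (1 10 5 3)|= 7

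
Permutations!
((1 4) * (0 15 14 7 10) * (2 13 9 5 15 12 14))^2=(0 14 10 12 7)(2 9 15 13 5)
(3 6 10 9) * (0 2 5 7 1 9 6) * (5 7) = (0 2 7 1 9 3)(6 10) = [2, 9, 7, 0, 4, 5, 10, 1, 8, 3, 6]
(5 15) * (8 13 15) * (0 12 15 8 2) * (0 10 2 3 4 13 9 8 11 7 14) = (0 12 15 5 3 4 13 11 7 14)(2 10)(8 9) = [12, 1, 10, 4, 13, 3, 6, 14, 9, 8, 2, 7, 15, 11, 0, 5]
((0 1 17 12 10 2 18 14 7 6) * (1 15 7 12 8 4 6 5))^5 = (18)(0 17 15 8 7 4 5 6 1)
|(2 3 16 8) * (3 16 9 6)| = |(2 16 8)(3 9 6)| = 3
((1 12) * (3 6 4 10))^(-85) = (1 12)(3 10 4 6)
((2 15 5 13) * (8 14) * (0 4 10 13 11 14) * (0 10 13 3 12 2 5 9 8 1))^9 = (0 13 11 1 4 5 14)(2 9 10 12 15 8 3)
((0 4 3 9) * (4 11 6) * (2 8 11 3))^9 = (2 4 6 11 8)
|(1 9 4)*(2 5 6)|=|(1 9 4)(2 5 6)|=3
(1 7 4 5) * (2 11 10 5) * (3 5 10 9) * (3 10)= (1 7 4 2 11 9 10 3 5)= [0, 7, 11, 5, 2, 1, 6, 4, 8, 10, 3, 9]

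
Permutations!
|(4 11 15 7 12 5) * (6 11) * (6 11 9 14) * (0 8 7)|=|(0 8 7 12 5 4 11 15)(6 9 14)|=24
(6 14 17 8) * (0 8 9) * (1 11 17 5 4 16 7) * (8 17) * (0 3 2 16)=(0 17 9 3 2 16 7 1 11 8 6 14 5 4)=[17, 11, 16, 2, 0, 4, 14, 1, 6, 3, 10, 8, 12, 13, 5, 15, 7, 9]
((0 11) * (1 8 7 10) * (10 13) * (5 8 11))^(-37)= (0 7 1 5 13 11 8 10)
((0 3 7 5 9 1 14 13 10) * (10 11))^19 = (0 10 11 13 14 1 9 5 7 3)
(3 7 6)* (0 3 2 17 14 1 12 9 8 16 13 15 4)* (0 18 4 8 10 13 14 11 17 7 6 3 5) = [5, 12, 7, 6, 18, 0, 2, 3, 16, 10, 13, 17, 9, 15, 1, 8, 14, 11, 4] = (0 5)(1 12 9 10 13 15 8 16 14)(2 7 3 6)(4 18)(11 17)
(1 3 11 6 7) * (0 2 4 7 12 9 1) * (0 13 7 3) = (0 2 4 3 11 6 12 9 1)(7 13) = [2, 0, 4, 11, 3, 5, 12, 13, 8, 1, 10, 6, 9, 7]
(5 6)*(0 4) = (0 4)(5 6) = [4, 1, 2, 3, 0, 6, 5]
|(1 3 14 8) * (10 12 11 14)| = |(1 3 10 12 11 14 8)| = 7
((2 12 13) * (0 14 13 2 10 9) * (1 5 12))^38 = ((0 14 13 10 9)(1 5 12 2))^38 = (0 10 14 9 13)(1 12)(2 5)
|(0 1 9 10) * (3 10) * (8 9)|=|(0 1 8 9 3 10)|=6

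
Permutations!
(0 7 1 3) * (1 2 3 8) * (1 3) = (0 7 2 1 8 3) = [7, 8, 1, 0, 4, 5, 6, 2, 3]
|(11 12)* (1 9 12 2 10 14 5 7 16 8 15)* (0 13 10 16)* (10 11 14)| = 13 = |(0 13 11 2 16 8 15 1 9 12 14 5 7)|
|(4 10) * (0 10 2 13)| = 5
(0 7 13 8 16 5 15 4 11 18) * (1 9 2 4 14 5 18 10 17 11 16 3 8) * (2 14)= [7, 9, 4, 8, 16, 15, 6, 13, 3, 14, 17, 10, 12, 1, 5, 2, 18, 11, 0]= (0 7 13 1 9 14 5 15 2 4 16 18)(3 8)(10 17 11)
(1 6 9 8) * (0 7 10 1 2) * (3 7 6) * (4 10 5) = (0 6 9 8 2)(1 3 7 5 4 10) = [6, 3, 0, 7, 10, 4, 9, 5, 2, 8, 1]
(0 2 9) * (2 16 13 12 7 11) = [16, 1, 9, 3, 4, 5, 6, 11, 8, 0, 10, 2, 7, 12, 14, 15, 13] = (0 16 13 12 7 11 2 9)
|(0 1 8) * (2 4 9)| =3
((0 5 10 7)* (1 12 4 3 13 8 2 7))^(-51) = (0 12 8 5 4 2 10 3 7 1 13)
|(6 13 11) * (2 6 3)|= 5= |(2 6 13 11 3)|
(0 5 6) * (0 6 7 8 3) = (0 5 7 8 3) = [5, 1, 2, 0, 4, 7, 6, 8, 3]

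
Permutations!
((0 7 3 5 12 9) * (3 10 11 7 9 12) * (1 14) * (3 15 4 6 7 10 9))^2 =((0 3 5 15 4 6 7 9)(1 14)(10 11))^2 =(0 5 4 7)(3 15 6 9)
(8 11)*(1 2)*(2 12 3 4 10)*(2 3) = (1 12 2)(3 4 10)(8 11) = [0, 12, 1, 4, 10, 5, 6, 7, 11, 9, 3, 8, 2]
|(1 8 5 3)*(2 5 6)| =6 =|(1 8 6 2 5 3)|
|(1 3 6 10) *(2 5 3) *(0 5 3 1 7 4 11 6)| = 5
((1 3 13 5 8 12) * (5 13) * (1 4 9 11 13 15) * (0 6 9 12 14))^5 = ((0 6 9 11 13 15 1 3 5 8 14)(4 12))^5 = (0 15 14 13 8 11 5 9 3 6 1)(4 12)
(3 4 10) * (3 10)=(10)(3 4)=[0, 1, 2, 4, 3, 5, 6, 7, 8, 9, 10]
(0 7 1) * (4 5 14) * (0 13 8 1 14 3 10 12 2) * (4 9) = [7, 13, 0, 10, 5, 3, 6, 14, 1, 4, 12, 11, 2, 8, 9] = (0 7 14 9 4 5 3 10 12 2)(1 13 8)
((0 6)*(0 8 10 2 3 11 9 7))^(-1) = ((0 6 8 10 2 3 11 9 7))^(-1) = (0 7 9 11 3 2 10 8 6)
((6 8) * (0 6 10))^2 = (0 8)(6 10)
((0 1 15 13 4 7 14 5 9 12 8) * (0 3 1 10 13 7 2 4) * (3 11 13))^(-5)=(0 9 1 11 14 10 12 15 13 5 3 8 7)(2 4)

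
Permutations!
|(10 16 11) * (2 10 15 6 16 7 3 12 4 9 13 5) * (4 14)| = 20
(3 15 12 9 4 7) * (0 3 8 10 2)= (0 3 15 12 9 4 7 8 10 2)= [3, 1, 0, 15, 7, 5, 6, 8, 10, 4, 2, 11, 9, 13, 14, 12]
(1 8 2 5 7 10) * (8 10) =(1 10)(2 5 7 8) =[0, 10, 5, 3, 4, 7, 6, 8, 2, 9, 1]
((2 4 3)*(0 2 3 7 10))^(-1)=(0 10 7 4 2)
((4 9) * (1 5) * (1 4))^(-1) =((1 5 4 9))^(-1) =(1 9 4 5)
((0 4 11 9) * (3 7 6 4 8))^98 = ((0 8 3 7 6 4 11 9))^98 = (0 3 6 11)(4 9 8 7)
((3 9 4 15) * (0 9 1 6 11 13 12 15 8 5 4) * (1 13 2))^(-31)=(0 9)(1 6 11 2)(3 13 12 15)(4 5 8)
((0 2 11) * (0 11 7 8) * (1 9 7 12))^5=((0 2 12 1 9 7 8))^5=(0 7 1 2 8 9 12)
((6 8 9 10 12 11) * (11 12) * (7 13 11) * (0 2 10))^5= ((0 2 10 7 13 11 6 8 9))^5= (0 11 2 6 10 8 7 9 13)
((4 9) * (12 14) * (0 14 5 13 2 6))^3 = ((0 14 12 5 13 2 6)(4 9))^3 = (0 5 6 12 2 14 13)(4 9)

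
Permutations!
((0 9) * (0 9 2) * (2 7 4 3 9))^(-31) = (0 2 9 3 4 7)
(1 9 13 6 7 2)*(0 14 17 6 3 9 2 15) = (0 14 17 6 7 15)(1 2)(3 9 13) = [14, 2, 1, 9, 4, 5, 7, 15, 8, 13, 10, 11, 12, 3, 17, 0, 16, 6]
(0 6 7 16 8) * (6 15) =(0 15 6 7 16 8) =[15, 1, 2, 3, 4, 5, 7, 16, 0, 9, 10, 11, 12, 13, 14, 6, 8]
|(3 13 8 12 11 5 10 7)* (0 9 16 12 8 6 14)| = |(0 9 16 12 11 5 10 7 3 13 6 14)| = 12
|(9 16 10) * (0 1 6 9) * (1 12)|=|(0 12 1 6 9 16 10)|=7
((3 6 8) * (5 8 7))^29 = (3 8 5 7 6)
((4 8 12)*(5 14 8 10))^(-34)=((4 10 5 14 8 12))^(-34)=(4 5 8)(10 14 12)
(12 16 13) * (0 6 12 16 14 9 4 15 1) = (0 6 12 14 9 4 15 1)(13 16) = [6, 0, 2, 3, 15, 5, 12, 7, 8, 4, 10, 11, 14, 16, 9, 1, 13]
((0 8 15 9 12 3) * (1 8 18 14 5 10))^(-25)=((0 18 14 5 10 1 8 15 9 12 3))^(-25)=(0 9 1 14 3 15 10 18 12 8 5)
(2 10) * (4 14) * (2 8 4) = [0, 1, 10, 3, 14, 5, 6, 7, 4, 9, 8, 11, 12, 13, 2] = (2 10 8 4 14)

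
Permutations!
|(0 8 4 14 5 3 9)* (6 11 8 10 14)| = |(0 10 14 5 3 9)(4 6 11 8)| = 12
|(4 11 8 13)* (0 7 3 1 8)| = 8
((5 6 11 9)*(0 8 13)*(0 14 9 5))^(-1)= (0 9 14 13 8)(5 11 6)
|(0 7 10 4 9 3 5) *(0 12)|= |(0 7 10 4 9 3 5 12)|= 8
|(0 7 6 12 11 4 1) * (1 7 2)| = |(0 2 1)(4 7 6 12 11)| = 15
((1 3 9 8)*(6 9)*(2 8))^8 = ((1 3 6 9 2 8))^8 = (1 6 2)(3 9 8)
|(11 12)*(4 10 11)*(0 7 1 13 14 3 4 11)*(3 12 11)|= |(0 7 1 13 14 12 3 4 10)|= 9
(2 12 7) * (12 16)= [0, 1, 16, 3, 4, 5, 6, 2, 8, 9, 10, 11, 7, 13, 14, 15, 12]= (2 16 12 7)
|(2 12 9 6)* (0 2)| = |(0 2 12 9 6)| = 5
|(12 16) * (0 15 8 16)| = |(0 15 8 16 12)| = 5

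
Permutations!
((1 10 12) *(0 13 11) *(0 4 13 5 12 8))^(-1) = (0 8 10 1 12 5)(4 11 13)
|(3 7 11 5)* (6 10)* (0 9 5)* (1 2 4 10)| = 30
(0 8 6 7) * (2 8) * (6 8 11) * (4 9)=(0 2 11 6 7)(4 9)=[2, 1, 11, 3, 9, 5, 7, 0, 8, 4, 10, 6]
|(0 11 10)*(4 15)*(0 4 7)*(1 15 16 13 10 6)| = |(0 11 6 1 15 7)(4 16 13 10)| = 12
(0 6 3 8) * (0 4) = (0 6 3 8 4) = [6, 1, 2, 8, 0, 5, 3, 7, 4]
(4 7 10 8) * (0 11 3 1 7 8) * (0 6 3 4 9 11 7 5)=(0 7 10 6 3 1 5)(4 8 9 11)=[7, 5, 2, 1, 8, 0, 3, 10, 9, 11, 6, 4]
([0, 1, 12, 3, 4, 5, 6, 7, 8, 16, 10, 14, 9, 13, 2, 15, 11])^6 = (16)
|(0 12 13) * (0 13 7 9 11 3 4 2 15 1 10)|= |(0 12 7 9 11 3 4 2 15 1 10)|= 11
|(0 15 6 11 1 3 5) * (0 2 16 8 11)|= |(0 15 6)(1 3 5 2 16 8 11)|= 21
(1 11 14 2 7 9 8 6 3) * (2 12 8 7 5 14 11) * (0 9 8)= (0 9 7 8 6 3 1 2 5 14 12)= [9, 2, 5, 1, 4, 14, 3, 8, 6, 7, 10, 11, 0, 13, 12]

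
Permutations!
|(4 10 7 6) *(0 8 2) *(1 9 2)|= |(0 8 1 9 2)(4 10 7 6)|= 20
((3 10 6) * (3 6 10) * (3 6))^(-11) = (10)(3 6)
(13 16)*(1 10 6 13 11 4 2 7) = [0, 10, 7, 3, 2, 5, 13, 1, 8, 9, 6, 4, 12, 16, 14, 15, 11] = (1 10 6 13 16 11 4 2 7)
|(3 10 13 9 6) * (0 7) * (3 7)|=7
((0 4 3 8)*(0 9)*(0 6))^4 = (0 9 3)(4 6 8)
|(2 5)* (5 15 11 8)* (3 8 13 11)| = 10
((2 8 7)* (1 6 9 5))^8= (9)(2 7 8)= ((1 6 9 5)(2 8 7))^8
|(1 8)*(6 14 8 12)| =|(1 12 6 14 8)| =5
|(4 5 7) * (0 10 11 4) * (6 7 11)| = 12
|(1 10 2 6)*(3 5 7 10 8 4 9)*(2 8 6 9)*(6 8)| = |(1 8 4 2 9 3 5 7 10 6)| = 10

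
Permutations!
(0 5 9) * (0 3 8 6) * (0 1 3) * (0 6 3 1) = [5, 1, 2, 8, 4, 9, 0, 7, 3, 6] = (0 5 9 6)(3 8)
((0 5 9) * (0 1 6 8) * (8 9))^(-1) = ((0 5 8)(1 6 9))^(-1) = (0 8 5)(1 9 6)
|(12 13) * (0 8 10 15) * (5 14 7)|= 12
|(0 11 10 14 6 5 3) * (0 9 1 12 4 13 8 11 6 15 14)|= 12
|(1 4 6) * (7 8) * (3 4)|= |(1 3 4 6)(7 8)|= 4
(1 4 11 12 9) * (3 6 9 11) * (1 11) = [0, 4, 2, 6, 3, 5, 9, 7, 8, 11, 10, 12, 1] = (1 4 3 6 9 11 12)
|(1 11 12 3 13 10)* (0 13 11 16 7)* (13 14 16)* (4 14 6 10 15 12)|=13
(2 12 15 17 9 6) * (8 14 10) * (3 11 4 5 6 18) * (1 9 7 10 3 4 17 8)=(1 9 18 4 5 6 2 12 15 8 14 3 11 17 7 10)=[0, 9, 12, 11, 5, 6, 2, 10, 14, 18, 1, 17, 15, 13, 3, 8, 16, 7, 4]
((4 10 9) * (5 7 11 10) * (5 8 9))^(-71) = ((4 8 9)(5 7 11 10))^(-71) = (4 8 9)(5 7 11 10)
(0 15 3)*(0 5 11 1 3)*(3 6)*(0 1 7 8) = (0 15 1 6 3 5 11 7 8) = [15, 6, 2, 5, 4, 11, 3, 8, 0, 9, 10, 7, 12, 13, 14, 1]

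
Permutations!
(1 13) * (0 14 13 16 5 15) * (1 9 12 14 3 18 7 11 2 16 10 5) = (0 3 18 7 11 2 16 1 10 5 15)(9 12 14 13) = [3, 10, 16, 18, 4, 15, 6, 11, 8, 12, 5, 2, 14, 9, 13, 0, 1, 17, 7]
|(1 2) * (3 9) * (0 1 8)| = |(0 1 2 8)(3 9)| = 4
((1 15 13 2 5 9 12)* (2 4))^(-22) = ((1 15 13 4 2 5 9 12))^(-22) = (1 13 2 9)(4 5 12 15)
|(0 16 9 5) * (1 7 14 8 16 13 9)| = |(0 13 9 5)(1 7 14 8 16)| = 20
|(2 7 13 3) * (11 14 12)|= 12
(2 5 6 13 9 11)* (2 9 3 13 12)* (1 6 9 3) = (1 6 12 2 5 9 11 3 13) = [0, 6, 5, 13, 4, 9, 12, 7, 8, 11, 10, 3, 2, 1]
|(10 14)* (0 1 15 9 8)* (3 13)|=10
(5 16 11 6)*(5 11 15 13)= [0, 1, 2, 3, 4, 16, 11, 7, 8, 9, 10, 6, 12, 5, 14, 13, 15]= (5 16 15 13)(6 11)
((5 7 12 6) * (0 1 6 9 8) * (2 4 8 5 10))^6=(0 8 4 2 10 6 1)(5 12)(7 9)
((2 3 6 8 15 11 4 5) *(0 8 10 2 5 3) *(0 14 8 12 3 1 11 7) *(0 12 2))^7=((0 2 14 8 15 7 12 3 6 10)(1 11 4))^7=(0 3 15 2 6 7 14 10 12 8)(1 11 4)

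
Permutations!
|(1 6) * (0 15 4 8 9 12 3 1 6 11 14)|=|(0 15 4 8 9 12 3 1 11 14)|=10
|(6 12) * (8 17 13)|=|(6 12)(8 17 13)|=6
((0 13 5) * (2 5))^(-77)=((0 13 2 5))^(-77)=(0 5 2 13)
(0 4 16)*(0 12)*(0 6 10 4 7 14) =(0 7 14)(4 16 12 6 10) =[7, 1, 2, 3, 16, 5, 10, 14, 8, 9, 4, 11, 6, 13, 0, 15, 12]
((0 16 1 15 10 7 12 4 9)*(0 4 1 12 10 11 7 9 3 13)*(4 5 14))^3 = (0 1 7 5 3 16 15 10 14 13 12 11 9 4)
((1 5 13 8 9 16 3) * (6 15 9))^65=(1 13 6 9 3 5 8 15 16)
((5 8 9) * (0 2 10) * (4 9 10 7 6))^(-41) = ((0 2 7 6 4 9 5 8 10))^(-41) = (0 4 10 6 8 7 5 2 9)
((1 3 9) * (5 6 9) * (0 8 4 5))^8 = ((0 8 4 5 6 9 1 3))^8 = (9)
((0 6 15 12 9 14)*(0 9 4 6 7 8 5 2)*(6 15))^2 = (0 8 2 7 5)(4 12 15) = ((0 7 8 5 2)(4 15 12)(9 14))^2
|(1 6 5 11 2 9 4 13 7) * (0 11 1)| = 21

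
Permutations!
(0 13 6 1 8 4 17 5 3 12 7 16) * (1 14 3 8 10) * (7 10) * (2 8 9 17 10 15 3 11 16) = (0 13 6 14 11 16)(1 7 2 8 4 10)(3 12 15)(5 9 17) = [13, 7, 8, 12, 10, 9, 14, 2, 4, 17, 1, 16, 15, 6, 11, 3, 0, 5]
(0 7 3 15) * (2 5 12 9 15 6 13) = (0 7 3 6 13 2 5 12 9 15) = [7, 1, 5, 6, 4, 12, 13, 3, 8, 15, 10, 11, 9, 2, 14, 0]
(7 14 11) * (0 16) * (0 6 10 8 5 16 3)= [3, 1, 2, 0, 4, 16, 10, 14, 5, 9, 8, 7, 12, 13, 11, 15, 6]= (0 3)(5 16 6 10 8)(7 14 11)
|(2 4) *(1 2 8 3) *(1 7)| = 6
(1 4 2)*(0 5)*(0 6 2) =(0 5 6 2 1 4) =[5, 4, 1, 3, 0, 6, 2]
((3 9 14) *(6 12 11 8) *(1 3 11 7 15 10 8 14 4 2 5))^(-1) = (1 5 2 4 9 3)(6 8 10 15 7 12)(11 14) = ((1 3 9 4 2 5)(6 12 7 15 10 8)(11 14))^(-1)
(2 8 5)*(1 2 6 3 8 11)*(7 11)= (1 2 7 11)(3 8 5 6)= [0, 2, 7, 8, 4, 6, 3, 11, 5, 9, 10, 1]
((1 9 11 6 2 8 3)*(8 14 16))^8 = (1 3 8 16 14 2 6 11 9)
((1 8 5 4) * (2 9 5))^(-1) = ((1 8 2 9 5 4))^(-1) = (1 4 5 9 2 8)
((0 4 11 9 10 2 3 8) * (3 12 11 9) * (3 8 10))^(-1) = (0 8 11 12 2 10 3 9 4) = ((0 4 9 3 10 2 12 11 8))^(-1)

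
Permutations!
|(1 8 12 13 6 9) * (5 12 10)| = |(1 8 10 5 12 13 6 9)| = 8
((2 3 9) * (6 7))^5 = ((2 3 9)(6 7))^5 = (2 9 3)(6 7)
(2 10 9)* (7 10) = (2 7 10 9) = [0, 1, 7, 3, 4, 5, 6, 10, 8, 2, 9]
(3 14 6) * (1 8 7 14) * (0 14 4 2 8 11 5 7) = (0 14 6 3 1 11 5 7 4 2 8) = [14, 11, 8, 1, 2, 7, 3, 4, 0, 9, 10, 5, 12, 13, 6]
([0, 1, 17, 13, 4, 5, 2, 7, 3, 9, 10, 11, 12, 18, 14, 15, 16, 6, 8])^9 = (3 13 18 8)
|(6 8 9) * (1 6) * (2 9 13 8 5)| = 10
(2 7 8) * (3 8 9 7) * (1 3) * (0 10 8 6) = (0 10 8 2 1 3 6)(7 9) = [10, 3, 1, 6, 4, 5, 0, 9, 2, 7, 8]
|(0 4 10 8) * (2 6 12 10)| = |(0 4 2 6 12 10 8)| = 7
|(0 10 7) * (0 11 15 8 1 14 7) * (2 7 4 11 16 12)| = |(0 10)(1 14 4 11 15 8)(2 7 16 12)| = 12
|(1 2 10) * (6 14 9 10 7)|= |(1 2 7 6 14 9 10)|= 7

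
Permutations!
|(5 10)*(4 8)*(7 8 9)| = |(4 9 7 8)(5 10)| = 4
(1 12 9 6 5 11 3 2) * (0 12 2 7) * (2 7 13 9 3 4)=(0 12 3 13 9 6 5 11 4 2 1 7)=[12, 7, 1, 13, 2, 11, 5, 0, 8, 6, 10, 4, 3, 9]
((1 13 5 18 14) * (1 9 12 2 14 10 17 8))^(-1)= (1 8 17 10 18 5 13)(2 12 9 14)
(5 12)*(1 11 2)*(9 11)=[0, 9, 1, 3, 4, 12, 6, 7, 8, 11, 10, 2, 5]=(1 9 11 2)(5 12)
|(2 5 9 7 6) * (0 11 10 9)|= |(0 11 10 9 7 6 2 5)|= 8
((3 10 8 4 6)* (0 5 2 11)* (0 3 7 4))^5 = (0 10 11 5 8 3 2)(4 7 6)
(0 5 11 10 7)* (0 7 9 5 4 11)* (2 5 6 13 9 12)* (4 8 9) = [8, 1, 5, 3, 11, 0, 13, 7, 9, 6, 12, 10, 2, 4] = (0 8 9 6 13 4 11 10 12 2 5)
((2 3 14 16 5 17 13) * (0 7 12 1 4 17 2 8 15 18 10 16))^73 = ((0 7 12 1 4 17 13 8 15 18 10 16 5 2 3 14))^73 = (0 18 12 16 4 2 13 14 15 7 10 1 5 17 3 8)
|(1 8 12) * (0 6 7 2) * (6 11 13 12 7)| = 8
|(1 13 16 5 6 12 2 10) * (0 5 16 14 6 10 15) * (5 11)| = 11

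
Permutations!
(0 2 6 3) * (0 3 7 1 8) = [2, 8, 6, 3, 4, 5, 7, 1, 0] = (0 2 6 7 1 8)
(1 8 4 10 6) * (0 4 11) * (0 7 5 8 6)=(0 4 10)(1 6)(5 8 11 7)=[4, 6, 2, 3, 10, 8, 1, 5, 11, 9, 0, 7]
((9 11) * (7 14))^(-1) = ((7 14)(9 11))^(-1) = (7 14)(9 11)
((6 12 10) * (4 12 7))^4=(4 7 6 10 12)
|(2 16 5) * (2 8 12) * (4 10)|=|(2 16 5 8 12)(4 10)|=10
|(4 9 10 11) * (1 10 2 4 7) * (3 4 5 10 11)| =|(1 11 7)(2 5 10 3 4 9)| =6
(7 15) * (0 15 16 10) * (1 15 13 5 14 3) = [13, 15, 2, 1, 4, 14, 6, 16, 8, 9, 0, 11, 12, 5, 3, 7, 10] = (0 13 5 14 3 1 15 7 16 10)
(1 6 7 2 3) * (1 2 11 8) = [0, 6, 3, 2, 4, 5, 7, 11, 1, 9, 10, 8] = (1 6 7 11 8)(2 3)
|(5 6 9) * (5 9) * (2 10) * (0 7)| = 2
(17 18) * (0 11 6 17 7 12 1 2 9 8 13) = (0 11 6 17 18 7 12 1 2 9 8 13) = [11, 2, 9, 3, 4, 5, 17, 12, 13, 8, 10, 6, 1, 0, 14, 15, 16, 18, 7]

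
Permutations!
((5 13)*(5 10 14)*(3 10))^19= (3 13 5 14 10)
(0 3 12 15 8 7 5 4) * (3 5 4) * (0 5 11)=(0 11)(3 12 15 8 7 4 5)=[11, 1, 2, 12, 5, 3, 6, 4, 7, 9, 10, 0, 15, 13, 14, 8]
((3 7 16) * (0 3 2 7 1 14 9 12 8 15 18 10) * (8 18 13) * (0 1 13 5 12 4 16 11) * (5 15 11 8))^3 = (0 5 10 9 2 11 13 18 14 16 8 3 12 1 4 7)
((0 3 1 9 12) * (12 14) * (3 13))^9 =(0 3 9 12 13 1 14)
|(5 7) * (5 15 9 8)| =|(5 7 15 9 8)| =5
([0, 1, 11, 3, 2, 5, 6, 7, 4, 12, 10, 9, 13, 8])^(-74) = (2 12 4 9 8 11 13)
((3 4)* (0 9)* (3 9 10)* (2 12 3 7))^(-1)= (0 9 4 3 12 2 7 10)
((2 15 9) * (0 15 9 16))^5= (0 16 15)(2 9)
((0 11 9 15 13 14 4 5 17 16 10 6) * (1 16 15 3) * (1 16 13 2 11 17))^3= ((0 17 15 2 11 9 3 16 10 6)(1 13 14 4 5))^3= (0 2 3 6 15 9 10 17 11 16)(1 4 13 5 14)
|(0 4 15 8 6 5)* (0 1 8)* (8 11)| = 15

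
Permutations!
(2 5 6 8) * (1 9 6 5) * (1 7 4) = (1 9 6 8 2 7 4) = [0, 9, 7, 3, 1, 5, 8, 4, 2, 6]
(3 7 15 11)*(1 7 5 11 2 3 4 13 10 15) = (1 7)(2 3 5 11 4 13 10 15) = [0, 7, 3, 5, 13, 11, 6, 1, 8, 9, 15, 4, 12, 10, 14, 2]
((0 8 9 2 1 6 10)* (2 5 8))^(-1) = (0 10 6 1 2)(5 9 8)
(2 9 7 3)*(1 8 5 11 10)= (1 8 5 11 10)(2 9 7 3)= [0, 8, 9, 2, 4, 11, 6, 3, 5, 7, 1, 10]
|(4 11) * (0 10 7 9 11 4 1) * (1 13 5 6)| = |(0 10 7 9 11 13 5 6 1)| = 9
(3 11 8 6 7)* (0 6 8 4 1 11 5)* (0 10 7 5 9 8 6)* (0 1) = (0 1 11 4)(3 9 8 6 5 10 7) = [1, 11, 2, 9, 0, 10, 5, 3, 6, 8, 7, 4]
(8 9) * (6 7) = (6 7)(8 9) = [0, 1, 2, 3, 4, 5, 7, 6, 9, 8]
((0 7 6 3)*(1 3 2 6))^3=((0 7 1 3)(2 6))^3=(0 3 1 7)(2 6)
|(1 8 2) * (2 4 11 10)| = |(1 8 4 11 10 2)| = 6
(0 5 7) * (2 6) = (0 5 7)(2 6) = [5, 1, 6, 3, 4, 7, 2, 0]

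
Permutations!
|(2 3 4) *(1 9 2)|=|(1 9 2 3 4)|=5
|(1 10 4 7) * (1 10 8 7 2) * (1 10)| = |(1 8 7)(2 10 4)| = 3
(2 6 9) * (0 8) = (0 8)(2 6 9) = [8, 1, 6, 3, 4, 5, 9, 7, 0, 2]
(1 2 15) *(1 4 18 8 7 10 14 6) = [0, 2, 15, 3, 18, 5, 1, 10, 7, 9, 14, 11, 12, 13, 6, 4, 16, 17, 8] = (1 2 15 4 18 8 7 10 14 6)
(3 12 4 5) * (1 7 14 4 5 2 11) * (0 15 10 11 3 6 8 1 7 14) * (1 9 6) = (0 15 10 11 7)(1 14 4 2 3 12 5)(6 8 9) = [15, 14, 3, 12, 2, 1, 8, 0, 9, 6, 11, 7, 5, 13, 4, 10]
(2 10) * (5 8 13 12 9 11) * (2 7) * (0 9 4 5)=(0 9 11)(2 10 7)(4 5 8 13 12)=[9, 1, 10, 3, 5, 8, 6, 2, 13, 11, 7, 0, 4, 12]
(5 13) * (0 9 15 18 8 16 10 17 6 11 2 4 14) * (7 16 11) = (0 9 15 18 8 11 2 4 14)(5 13)(6 7 16 10 17) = [9, 1, 4, 3, 14, 13, 7, 16, 11, 15, 17, 2, 12, 5, 0, 18, 10, 6, 8]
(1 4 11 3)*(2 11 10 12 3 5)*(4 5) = [0, 5, 11, 1, 10, 2, 6, 7, 8, 9, 12, 4, 3] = (1 5 2 11 4 10 12 3)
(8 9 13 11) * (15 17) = [0, 1, 2, 3, 4, 5, 6, 7, 9, 13, 10, 8, 12, 11, 14, 17, 16, 15] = (8 9 13 11)(15 17)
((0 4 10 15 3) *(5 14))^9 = ((0 4 10 15 3)(5 14))^9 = (0 3 15 10 4)(5 14)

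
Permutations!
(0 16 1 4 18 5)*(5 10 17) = (0 16 1 4 18 10 17 5) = [16, 4, 2, 3, 18, 0, 6, 7, 8, 9, 17, 11, 12, 13, 14, 15, 1, 5, 10]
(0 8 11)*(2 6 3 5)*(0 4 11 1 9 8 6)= [6, 9, 0, 5, 11, 2, 3, 7, 1, 8, 10, 4]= (0 6 3 5 2)(1 9 8)(4 11)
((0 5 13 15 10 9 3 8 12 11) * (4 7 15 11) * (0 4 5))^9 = (3 10 7 11 5 8 9 15 4 13 12)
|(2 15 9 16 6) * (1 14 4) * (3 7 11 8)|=60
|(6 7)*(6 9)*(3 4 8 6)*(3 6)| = 3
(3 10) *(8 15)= [0, 1, 2, 10, 4, 5, 6, 7, 15, 9, 3, 11, 12, 13, 14, 8]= (3 10)(8 15)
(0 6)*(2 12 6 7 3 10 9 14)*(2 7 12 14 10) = [12, 1, 14, 2, 4, 5, 0, 3, 8, 10, 9, 11, 6, 13, 7] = (0 12 6)(2 14 7 3)(9 10)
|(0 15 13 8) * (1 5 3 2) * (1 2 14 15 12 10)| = |(0 12 10 1 5 3 14 15 13 8)| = 10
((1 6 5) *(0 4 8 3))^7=((0 4 8 3)(1 6 5))^7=(0 3 8 4)(1 6 5)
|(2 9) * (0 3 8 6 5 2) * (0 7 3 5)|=|(0 5 2 9 7 3 8 6)|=8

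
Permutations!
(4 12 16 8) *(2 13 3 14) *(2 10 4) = (2 13 3 14 10 4 12 16 8) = [0, 1, 13, 14, 12, 5, 6, 7, 2, 9, 4, 11, 16, 3, 10, 15, 8]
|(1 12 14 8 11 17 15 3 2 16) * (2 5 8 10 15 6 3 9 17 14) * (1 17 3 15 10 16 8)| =|(1 12 2 8 11 14 16 17 6 15 9 3 5)| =13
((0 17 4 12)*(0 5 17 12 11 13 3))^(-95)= (0 12 5 17 4 11 13 3)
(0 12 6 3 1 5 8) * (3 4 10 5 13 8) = (0 12 6 4 10 5 3 1 13 8) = [12, 13, 2, 1, 10, 3, 4, 7, 0, 9, 5, 11, 6, 8]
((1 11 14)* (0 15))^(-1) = (0 15)(1 14 11)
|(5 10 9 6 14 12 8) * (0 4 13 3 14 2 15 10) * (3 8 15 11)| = 45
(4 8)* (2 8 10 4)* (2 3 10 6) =(2 8 3 10 4 6) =[0, 1, 8, 10, 6, 5, 2, 7, 3, 9, 4]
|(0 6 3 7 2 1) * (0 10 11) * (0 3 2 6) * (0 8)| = 14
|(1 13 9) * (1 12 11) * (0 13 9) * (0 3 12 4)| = 8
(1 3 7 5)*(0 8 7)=[8, 3, 2, 0, 4, 1, 6, 5, 7]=(0 8 7 5 1 3)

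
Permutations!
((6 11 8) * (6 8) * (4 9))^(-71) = ((4 9)(6 11))^(-71) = (4 9)(6 11)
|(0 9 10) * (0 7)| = 4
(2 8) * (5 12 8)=(2 5 12 8)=[0, 1, 5, 3, 4, 12, 6, 7, 2, 9, 10, 11, 8]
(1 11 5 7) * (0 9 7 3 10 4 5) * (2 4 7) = (0 9 2 4 5 3 10 7 1 11) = [9, 11, 4, 10, 5, 3, 6, 1, 8, 2, 7, 0]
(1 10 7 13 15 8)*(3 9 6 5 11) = [0, 10, 2, 9, 4, 11, 5, 13, 1, 6, 7, 3, 12, 15, 14, 8] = (1 10 7 13 15 8)(3 9 6 5 11)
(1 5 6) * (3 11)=[0, 5, 2, 11, 4, 6, 1, 7, 8, 9, 10, 3]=(1 5 6)(3 11)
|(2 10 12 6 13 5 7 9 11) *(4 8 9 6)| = |(2 10 12 4 8 9 11)(5 7 6 13)| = 28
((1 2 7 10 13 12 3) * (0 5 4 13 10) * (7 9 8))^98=(0 7 8 9 2 1 3 12 13 4 5)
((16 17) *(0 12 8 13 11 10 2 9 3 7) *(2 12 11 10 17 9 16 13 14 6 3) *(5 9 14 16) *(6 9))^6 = ((0 11 17 13 10 12 8 16 14 9 2 5 6 3 7))^6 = (0 8 6 13 9)(2 11 16 3 10)(5 17 14 7 12)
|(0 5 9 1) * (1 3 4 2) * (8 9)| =|(0 5 8 9 3 4 2 1)| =8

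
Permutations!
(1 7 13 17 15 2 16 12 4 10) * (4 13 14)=(1 7 14 4 10)(2 16 12 13 17 15)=[0, 7, 16, 3, 10, 5, 6, 14, 8, 9, 1, 11, 13, 17, 4, 2, 12, 15]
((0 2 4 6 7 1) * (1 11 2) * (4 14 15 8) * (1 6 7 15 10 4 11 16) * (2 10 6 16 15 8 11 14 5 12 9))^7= (0 16 1)(2 9 12 5)(4 15 10 7 11)(6 8 14)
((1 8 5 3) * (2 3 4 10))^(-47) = (1 5 10 3 8 4 2)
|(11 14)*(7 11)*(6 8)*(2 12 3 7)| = 6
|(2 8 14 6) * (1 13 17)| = 12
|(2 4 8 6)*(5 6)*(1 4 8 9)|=12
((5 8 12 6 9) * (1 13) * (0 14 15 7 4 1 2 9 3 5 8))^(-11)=(0 7 13 8 3 14 4 2 12 5 15 1 9 6)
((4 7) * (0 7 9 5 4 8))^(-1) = ((0 7 8)(4 9 5))^(-1) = (0 8 7)(4 5 9)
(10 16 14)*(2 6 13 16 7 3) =(2 6 13 16 14 10 7 3) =[0, 1, 6, 2, 4, 5, 13, 3, 8, 9, 7, 11, 12, 16, 10, 15, 14]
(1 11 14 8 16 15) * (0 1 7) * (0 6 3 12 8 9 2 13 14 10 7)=(0 1 11 10 7 6 3 12 8 16 15)(2 13 14 9)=[1, 11, 13, 12, 4, 5, 3, 6, 16, 2, 7, 10, 8, 14, 9, 0, 15]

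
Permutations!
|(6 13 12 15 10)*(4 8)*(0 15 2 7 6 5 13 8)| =|(0 15 10 5 13 12 2 7 6 8 4)| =11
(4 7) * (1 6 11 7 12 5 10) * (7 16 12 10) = [0, 6, 2, 3, 10, 7, 11, 4, 8, 9, 1, 16, 5, 13, 14, 15, 12] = (1 6 11 16 12 5 7 4 10)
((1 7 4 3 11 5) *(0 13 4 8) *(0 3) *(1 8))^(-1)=(0 4 13)(1 7)(3 8 5 11)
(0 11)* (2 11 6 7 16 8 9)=(0 6 7 16 8 9 2 11)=[6, 1, 11, 3, 4, 5, 7, 16, 9, 2, 10, 0, 12, 13, 14, 15, 8]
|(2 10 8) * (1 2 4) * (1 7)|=|(1 2 10 8 4 7)|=6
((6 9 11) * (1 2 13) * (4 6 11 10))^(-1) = ((1 2 13)(4 6 9 10))^(-1) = (1 13 2)(4 10 9 6)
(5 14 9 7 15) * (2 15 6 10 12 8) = (2 15 5 14 9 7 6 10 12 8) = [0, 1, 15, 3, 4, 14, 10, 6, 2, 7, 12, 11, 8, 13, 9, 5]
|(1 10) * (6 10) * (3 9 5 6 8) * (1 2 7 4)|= 10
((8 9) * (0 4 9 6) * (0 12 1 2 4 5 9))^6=((0 5 9 8 6 12 1 2 4))^6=(0 1 8)(2 6 5)(4 12 9)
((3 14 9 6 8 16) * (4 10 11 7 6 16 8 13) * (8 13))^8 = (16)(4 10 11 7 6 8 13) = ((3 14 9 16)(4 10 11 7 6 8 13))^8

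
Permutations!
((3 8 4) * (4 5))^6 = (3 5)(4 8)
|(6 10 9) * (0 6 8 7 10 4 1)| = |(0 6 4 1)(7 10 9 8)| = 4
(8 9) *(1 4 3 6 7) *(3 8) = (1 4 8 9 3 6 7) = [0, 4, 2, 6, 8, 5, 7, 1, 9, 3]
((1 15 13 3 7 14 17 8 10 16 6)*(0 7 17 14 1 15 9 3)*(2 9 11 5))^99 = (0 8 11 6 9)(1 16 2 13 17)(3 7 10 5 15)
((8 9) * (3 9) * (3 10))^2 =((3 9 8 10))^2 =(3 8)(9 10)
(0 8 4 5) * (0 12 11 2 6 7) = (0 8 4 5 12 11 2 6 7) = [8, 1, 6, 3, 5, 12, 7, 0, 4, 9, 10, 2, 11]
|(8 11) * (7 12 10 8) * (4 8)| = |(4 8 11 7 12 10)| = 6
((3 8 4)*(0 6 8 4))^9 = ((0 6 8)(3 4))^9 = (8)(3 4)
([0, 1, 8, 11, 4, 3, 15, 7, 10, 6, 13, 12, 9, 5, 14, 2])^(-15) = [0, 1, 12, 8, 4, 2, 3, 7, 9, 5, 6, 10, 13, 15, 14, 11]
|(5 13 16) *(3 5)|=4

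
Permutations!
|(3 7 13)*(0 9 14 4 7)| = |(0 9 14 4 7 13 3)| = 7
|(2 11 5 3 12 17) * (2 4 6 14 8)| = 10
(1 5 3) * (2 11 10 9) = [0, 5, 11, 1, 4, 3, 6, 7, 8, 2, 9, 10] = (1 5 3)(2 11 10 9)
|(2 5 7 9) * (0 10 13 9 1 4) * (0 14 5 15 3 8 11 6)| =|(0 10 13 9 2 15 3 8 11 6)(1 4 14 5 7)| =10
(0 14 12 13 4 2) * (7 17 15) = (0 14 12 13 4 2)(7 17 15) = [14, 1, 0, 3, 2, 5, 6, 17, 8, 9, 10, 11, 13, 4, 12, 7, 16, 15]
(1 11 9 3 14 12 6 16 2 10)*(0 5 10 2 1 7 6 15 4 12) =(0 5 10 7 6 16 1 11 9 3 14)(4 12 15) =[5, 11, 2, 14, 12, 10, 16, 6, 8, 3, 7, 9, 15, 13, 0, 4, 1]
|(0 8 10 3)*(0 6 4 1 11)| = |(0 8 10 3 6 4 1 11)| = 8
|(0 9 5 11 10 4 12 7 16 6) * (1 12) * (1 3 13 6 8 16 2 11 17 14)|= 30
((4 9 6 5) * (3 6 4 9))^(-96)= ((3 6 5 9 4))^(-96)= (3 4 9 5 6)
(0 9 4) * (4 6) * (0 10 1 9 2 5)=(0 2 5)(1 9 6 4 10)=[2, 9, 5, 3, 10, 0, 4, 7, 8, 6, 1]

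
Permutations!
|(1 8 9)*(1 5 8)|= 3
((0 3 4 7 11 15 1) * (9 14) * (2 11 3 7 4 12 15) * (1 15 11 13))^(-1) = ((15)(0 7 3 12 11 2 13 1)(9 14))^(-1) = (15)(0 1 13 2 11 12 3 7)(9 14)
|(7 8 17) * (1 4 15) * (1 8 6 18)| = |(1 4 15 8 17 7 6 18)| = 8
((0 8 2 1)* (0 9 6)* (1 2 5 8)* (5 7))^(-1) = (0 6 9 1)(5 7 8)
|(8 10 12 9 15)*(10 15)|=6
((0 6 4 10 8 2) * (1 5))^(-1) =((0 6 4 10 8 2)(1 5))^(-1) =(0 2 8 10 4 6)(1 5)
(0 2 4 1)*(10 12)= (0 2 4 1)(10 12)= [2, 0, 4, 3, 1, 5, 6, 7, 8, 9, 12, 11, 10]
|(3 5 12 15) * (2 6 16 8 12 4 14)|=10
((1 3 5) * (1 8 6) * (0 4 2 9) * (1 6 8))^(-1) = ((0 4 2 9)(1 3 5))^(-1) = (0 9 2 4)(1 5 3)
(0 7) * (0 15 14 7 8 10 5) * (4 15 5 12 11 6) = (0 8 10 12 11 6 4 15 14 7 5) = [8, 1, 2, 3, 15, 0, 4, 5, 10, 9, 12, 6, 11, 13, 7, 14]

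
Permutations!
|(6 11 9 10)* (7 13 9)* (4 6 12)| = |(4 6 11 7 13 9 10 12)| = 8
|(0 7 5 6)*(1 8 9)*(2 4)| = |(0 7 5 6)(1 8 9)(2 4)| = 12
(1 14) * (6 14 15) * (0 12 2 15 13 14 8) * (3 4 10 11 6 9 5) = (0 12 2 15 9 5 3 4 10 11 6 8)(1 13 14) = [12, 13, 15, 4, 10, 3, 8, 7, 0, 5, 11, 6, 2, 14, 1, 9]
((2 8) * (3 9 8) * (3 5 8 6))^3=((2 5 8)(3 9 6))^3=(9)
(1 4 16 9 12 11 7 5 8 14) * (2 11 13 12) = (1 4 16 9 2 11 7 5 8 14)(12 13) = [0, 4, 11, 3, 16, 8, 6, 5, 14, 2, 10, 7, 13, 12, 1, 15, 9]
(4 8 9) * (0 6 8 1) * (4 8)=[6, 0, 2, 3, 1, 5, 4, 7, 9, 8]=(0 6 4 1)(8 9)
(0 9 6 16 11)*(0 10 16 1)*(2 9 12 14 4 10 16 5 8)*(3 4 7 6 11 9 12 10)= (0 10 5 8 2 12 14 7 6 1)(3 4)(9 11 16)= [10, 0, 12, 4, 3, 8, 1, 6, 2, 11, 5, 16, 14, 13, 7, 15, 9]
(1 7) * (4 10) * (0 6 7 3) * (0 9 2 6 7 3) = (0 7 1)(2 6 3 9)(4 10) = [7, 0, 6, 9, 10, 5, 3, 1, 8, 2, 4]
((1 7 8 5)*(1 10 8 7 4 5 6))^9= (1 10)(4 8)(5 6)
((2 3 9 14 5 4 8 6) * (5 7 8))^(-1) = ((2 3 9 14 7 8 6)(4 5))^(-1) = (2 6 8 7 14 9 3)(4 5)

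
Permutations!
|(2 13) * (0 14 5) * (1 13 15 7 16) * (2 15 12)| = 30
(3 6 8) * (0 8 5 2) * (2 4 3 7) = [8, 1, 0, 6, 3, 4, 5, 2, 7] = (0 8 7 2)(3 6 5 4)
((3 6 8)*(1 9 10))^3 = (10)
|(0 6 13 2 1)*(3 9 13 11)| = 8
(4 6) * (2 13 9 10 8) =[0, 1, 13, 3, 6, 5, 4, 7, 2, 10, 8, 11, 12, 9] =(2 13 9 10 8)(4 6)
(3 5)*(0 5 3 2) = (0 5 2) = [5, 1, 0, 3, 4, 2]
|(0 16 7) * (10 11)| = |(0 16 7)(10 11)| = 6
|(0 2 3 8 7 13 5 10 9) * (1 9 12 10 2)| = 6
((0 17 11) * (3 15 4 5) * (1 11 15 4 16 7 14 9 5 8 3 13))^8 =(0 13 14 15 11 5 7 17 1 9 16)(3 8 4)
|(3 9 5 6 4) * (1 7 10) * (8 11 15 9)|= 24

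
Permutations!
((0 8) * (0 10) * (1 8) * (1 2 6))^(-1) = ((0 2 6 1 8 10))^(-1) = (0 10 8 1 6 2)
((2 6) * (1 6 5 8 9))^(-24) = ((1 6 2 5 8 9))^(-24) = (9)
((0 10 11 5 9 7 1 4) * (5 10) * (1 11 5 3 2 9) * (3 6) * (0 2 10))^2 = (0 3 5 4 9 11 6 10 1 2 7)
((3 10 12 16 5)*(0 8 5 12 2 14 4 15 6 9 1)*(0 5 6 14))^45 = ((0 8 6 9 1 5 3 10 2)(4 15 14)(12 16))^45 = (12 16)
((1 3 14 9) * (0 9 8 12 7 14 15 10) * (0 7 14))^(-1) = ((0 9 1 3 15 10 7)(8 12 14))^(-1) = (0 7 10 15 3 1 9)(8 14 12)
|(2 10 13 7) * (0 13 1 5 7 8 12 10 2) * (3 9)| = |(0 13 8 12 10 1 5 7)(3 9)| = 8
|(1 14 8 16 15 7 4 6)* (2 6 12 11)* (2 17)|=|(1 14 8 16 15 7 4 12 11 17 2 6)|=12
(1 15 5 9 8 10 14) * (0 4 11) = (0 4 11)(1 15 5 9 8 10 14) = [4, 15, 2, 3, 11, 9, 6, 7, 10, 8, 14, 0, 12, 13, 1, 5]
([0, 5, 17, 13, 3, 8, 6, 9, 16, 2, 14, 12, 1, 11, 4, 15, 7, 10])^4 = [0, 7, 4, 1, 12, 9, 6, 10, 2, 14, 13, 8, 16, 5, 11, 15, 17, 3]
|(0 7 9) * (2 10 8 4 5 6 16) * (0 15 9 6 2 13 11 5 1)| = 12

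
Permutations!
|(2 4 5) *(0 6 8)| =|(0 6 8)(2 4 5)| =3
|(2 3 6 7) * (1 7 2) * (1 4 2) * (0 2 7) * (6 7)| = |(0 2 3 7 4 6 1)| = 7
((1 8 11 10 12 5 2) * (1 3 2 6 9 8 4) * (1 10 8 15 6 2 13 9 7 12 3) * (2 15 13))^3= (1 3 4 2 10)(5 7 15 12 6)(8 11)(9 13)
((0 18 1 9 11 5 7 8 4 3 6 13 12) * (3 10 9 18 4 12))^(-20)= (18)(0 8 5 9 4 12 7 11 10)(3 6 13)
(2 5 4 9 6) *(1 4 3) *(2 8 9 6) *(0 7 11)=(0 7 11)(1 4 6 8 9 2 5 3)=[7, 4, 5, 1, 6, 3, 8, 11, 9, 2, 10, 0]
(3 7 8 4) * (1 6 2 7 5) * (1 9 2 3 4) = (1 6 3 5 9 2 7 8) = [0, 6, 7, 5, 4, 9, 3, 8, 1, 2]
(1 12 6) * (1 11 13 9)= (1 12 6 11 13 9)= [0, 12, 2, 3, 4, 5, 11, 7, 8, 1, 10, 13, 6, 9]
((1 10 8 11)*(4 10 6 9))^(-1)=(1 11 8 10 4 9 6)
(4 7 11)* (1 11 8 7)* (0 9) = (0 9)(1 11 4)(7 8) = [9, 11, 2, 3, 1, 5, 6, 8, 7, 0, 10, 4]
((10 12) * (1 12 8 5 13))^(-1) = (1 13 5 8 10 12)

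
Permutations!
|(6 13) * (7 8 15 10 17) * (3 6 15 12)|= |(3 6 13 15 10 17 7 8 12)|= 9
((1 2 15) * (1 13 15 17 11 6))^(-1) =(1 6 11 17 2)(13 15)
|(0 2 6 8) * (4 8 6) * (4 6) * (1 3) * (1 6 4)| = 12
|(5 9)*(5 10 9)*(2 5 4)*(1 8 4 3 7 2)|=12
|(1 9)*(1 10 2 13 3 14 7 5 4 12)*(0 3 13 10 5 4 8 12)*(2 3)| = 35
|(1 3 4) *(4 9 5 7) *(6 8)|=|(1 3 9 5 7 4)(6 8)|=6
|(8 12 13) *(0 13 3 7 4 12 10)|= |(0 13 8 10)(3 7 4 12)|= 4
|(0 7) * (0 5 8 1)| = 5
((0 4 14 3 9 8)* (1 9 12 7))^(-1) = (0 8 9 1 7 12 3 14 4) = ((0 4 14 3 12 7 1 9 8))^(-1)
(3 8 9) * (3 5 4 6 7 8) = (4 6 7 8 9 5) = [0, 1, 2, 3, 6, 4, 7, 8, 9, 5]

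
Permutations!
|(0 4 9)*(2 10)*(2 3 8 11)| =15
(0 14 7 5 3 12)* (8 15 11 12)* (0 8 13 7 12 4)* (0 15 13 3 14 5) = [5, 1, 2, 3, 15, 14, 6, 0, 13, 9, 10, 4, 8, 7, 12, 11] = (0 5 14 12 8 13 7)(4 15 11)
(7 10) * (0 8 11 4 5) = (0 8 11 4 5)(7 10) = [8, 1, 2, 3, 5, 0, 6, 10, 11, 9, 7, 4]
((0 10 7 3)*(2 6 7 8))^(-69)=(0 10 8 2 6 7 3)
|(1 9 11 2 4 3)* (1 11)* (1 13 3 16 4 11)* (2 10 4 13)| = |(1 9 2 11 10 4 16 13 3)| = 9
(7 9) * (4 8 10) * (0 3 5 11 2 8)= [3, 1, 8, 5, 0, 11, 6, 9, 10, 7, 4, 2]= (0 3 5 11 2 8 10 4)(7 9)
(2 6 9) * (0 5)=[5, 1, 6, 3, 4, 0, 9, 7, 8, 2]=(0 5)(2 6 9)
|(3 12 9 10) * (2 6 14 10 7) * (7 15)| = |(2 6 14 10 3 12 9 15 7)| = 9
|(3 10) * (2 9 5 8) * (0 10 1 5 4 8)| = 20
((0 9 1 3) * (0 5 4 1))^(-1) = (0 9)(1 4 5 3)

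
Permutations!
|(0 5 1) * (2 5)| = 4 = |(0 2 5 1)|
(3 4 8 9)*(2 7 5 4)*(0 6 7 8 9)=(0 6 7 5 4 9 3 2 8)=[6, 1, 8, 2, 9, 4, 7, 5, 0, 3]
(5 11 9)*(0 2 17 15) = [2, 1, 17, 3, 4, 11, 6, 7, 8, 5, 10, 9, 12, 13, 14, 0, 16, 15] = (0 2 17 15)(5 11 9)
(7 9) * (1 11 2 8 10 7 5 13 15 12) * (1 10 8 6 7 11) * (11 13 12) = (2 6 7 9 5 12 10 13 15 11) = [0, 1, 6, 3, 4, 12, 7, 9, 8, 5, 13, 2, 10, 15, 14, 11]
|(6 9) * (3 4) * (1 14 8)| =|(1 14 8)(3 4)(6 9)| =6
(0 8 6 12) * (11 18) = (0 8 6 12)(11 18) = [8, 1, 2, 3, 4, 5, 12, 7, 6, 9, 10, 18, 0, 13, 14, 15, 16, 17, 11]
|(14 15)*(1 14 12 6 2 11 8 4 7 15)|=|(1 14)(2 11 8 4 7 15 12 6)|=8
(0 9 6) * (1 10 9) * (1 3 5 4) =(0 3 5 4 1 10 9 6) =[3, 10, 2, 5, 1, 4, 0, 7, 8, 6, 9]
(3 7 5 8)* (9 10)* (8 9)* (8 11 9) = (3 7 5 8)(9 10 11) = [0, 1, 2, 7, 4, 8, 6, 5, 3, 10, 11, 9]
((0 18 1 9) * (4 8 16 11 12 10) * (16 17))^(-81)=(0 9 1 18)(4 16 10 17 12 8 11)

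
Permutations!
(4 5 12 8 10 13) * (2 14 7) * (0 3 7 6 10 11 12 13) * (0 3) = [0, 1, 14, 7, 5, 13, 10, 2, 11, 9, 3, 12, 8, 4, 6] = (2 14 6 10 3 7)(4 5 13)(8 11 12)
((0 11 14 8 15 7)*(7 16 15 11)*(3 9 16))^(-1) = (0 7)(3 15 16 9)(8 14 11)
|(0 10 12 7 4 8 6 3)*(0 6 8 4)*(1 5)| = |(0 10 12 7)(1 5)(3 6)| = 4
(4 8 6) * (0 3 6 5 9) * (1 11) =(0 3 6 4 8 5 9)(1 11) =[3, 11, 2, 6, 8, 9, 4, 7, 5, 0, 10, 1]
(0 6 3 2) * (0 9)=(0 6 3 2 9)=[6, 1, 9, 2, 4, 5, 3, 7, 8, 0]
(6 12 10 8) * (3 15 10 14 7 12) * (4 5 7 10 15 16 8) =(3 16 8 6)(4 5 7 12 14 10) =[0, 1, 2, 16, 5, 7, 3, 12, 6, 9, 4, 11, 14, 13, 10, 15, 8]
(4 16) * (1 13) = (1 13)(4 16) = [0, 13, 2, 3, 16, 5, 6, 7, 8, 9, 10, 11, 12, 1, 14, 15, 4]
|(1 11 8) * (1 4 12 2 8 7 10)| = 4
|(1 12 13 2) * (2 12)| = |(1 2)(12 13)| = 2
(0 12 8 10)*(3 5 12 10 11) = (0 10)(3 5 12 8 11) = [10, 1, 2, 5, 4, 12, 6, 7, 11, 9, 0, 3, 8]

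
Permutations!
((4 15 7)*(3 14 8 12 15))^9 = ((3 14 8 12 15 7 4))^9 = (3 8 15 4 14 12 7)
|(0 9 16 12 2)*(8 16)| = |(0 9 8 16 12 2)| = 6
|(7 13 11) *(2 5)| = |(2 5)(7 13 11)| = 6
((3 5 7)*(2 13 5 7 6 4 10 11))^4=((2 13 5 6 4 10 11)(3 7))^4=(2 4 13 10 5 11 6)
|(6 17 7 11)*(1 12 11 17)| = |(1 12 11 6)(7 17)| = 4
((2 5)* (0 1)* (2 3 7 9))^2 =(2 3 9 5 7)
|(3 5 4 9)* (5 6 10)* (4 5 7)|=6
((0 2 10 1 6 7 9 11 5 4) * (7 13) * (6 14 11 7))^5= ((0 2 10 1 14 11 5 4)(6 13)(7 9))^5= (0 11 10 4 14 2 5 1)(6 13)(7 9)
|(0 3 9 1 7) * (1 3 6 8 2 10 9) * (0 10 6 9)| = 6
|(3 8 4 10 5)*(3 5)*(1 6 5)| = 12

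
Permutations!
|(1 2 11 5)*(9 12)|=|(1 2 11 5)(9 12)|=4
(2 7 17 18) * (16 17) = (2 7 16 17 18) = [0, 1, 7, 3, 4, 5, 6, 16, 8, 9, 10, 11, 12, 13, 14, 15, 17, 18, 2]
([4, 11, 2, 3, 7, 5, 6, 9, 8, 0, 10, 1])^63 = (0 9 7 4)(1 11)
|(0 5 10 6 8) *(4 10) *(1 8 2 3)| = 9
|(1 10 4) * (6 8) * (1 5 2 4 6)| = |(1 10 6 8)(2 4 5)| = 12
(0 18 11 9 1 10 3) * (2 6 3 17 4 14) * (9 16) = [18, 10, 6, 0, 14, 5, 3, 7, 8, 1, 17, 16, 12, 13, 2, 15, 9, 4, 11] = (0 18 11 16 9 1 10 17 4 14 2 6 3)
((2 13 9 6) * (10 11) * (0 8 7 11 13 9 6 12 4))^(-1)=((0 8 7 11 10 13 6 2 9 12 4))^(-1)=(0 4 12 9 2 6 13 10 11 7 8)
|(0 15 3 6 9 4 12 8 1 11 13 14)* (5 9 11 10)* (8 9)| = 84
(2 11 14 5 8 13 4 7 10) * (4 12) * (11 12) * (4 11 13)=(2 12 11 14 5 8 4 7 10)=[0, 1, 12, 3, 7, 8, 6, 10, 4, 9, 2, 14, 11, 13, 5]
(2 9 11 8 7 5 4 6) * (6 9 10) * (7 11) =(2 10 6)(4 9 7 5)(8 11) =[0, 1, 10, 3, 9, 4, 2, 5, 11, 7, 6, 8]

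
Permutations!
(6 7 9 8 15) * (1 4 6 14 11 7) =(1 4 6)(7 9 8 15 14 11) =[0, 4, 2, 3, 6, 5, 1, 9, 15, 8, 10, 7, 12, 13, 11, 14]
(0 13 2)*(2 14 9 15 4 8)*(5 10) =(0 13 14 9 15 4 8 2)(5 10) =[13, 1, 0, 3, 8, 10, 6, 7, 2, 15, 5, 11, 12, 14, 9, 4]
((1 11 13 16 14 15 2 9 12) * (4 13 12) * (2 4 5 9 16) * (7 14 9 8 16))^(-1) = (1 12 11)(2 13 4 15 14 7)(5 9 16 8)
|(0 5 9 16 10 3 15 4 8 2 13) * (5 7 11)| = |(0 7 11 5 9 16 10 3 15 4 8 2 13)| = 13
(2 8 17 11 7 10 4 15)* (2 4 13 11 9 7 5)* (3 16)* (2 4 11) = (2 8 17 9 7 10 13)(3 16)(4 15 11 5) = [0, 1, 8, 16, 15, 4, 6, 10, 17, 7, 13, 5, 12, 2, 14, 11, 3, 9]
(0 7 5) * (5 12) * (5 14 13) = (0 7 12 14 13 5) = [7, 1, 2, 3, 4, 0, 6, 12, 8, 9, 10, 11, 14, 5, 13]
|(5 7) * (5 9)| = 3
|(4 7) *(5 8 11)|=|(4 7)(5 8 11)|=6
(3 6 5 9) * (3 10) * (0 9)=(0 9 10 3 6 5)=[9, 1, 2, 6, 4, 0, 5, 7, 8, 10, 3]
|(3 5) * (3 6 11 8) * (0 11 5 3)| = 6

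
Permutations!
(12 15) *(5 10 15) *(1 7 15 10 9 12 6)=(1 7 15 6)(5 9 12)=[0, 7, 2, 3, 4, 9, 1, 15, 8, 12, 10, 11, 5, 13, 14, 6]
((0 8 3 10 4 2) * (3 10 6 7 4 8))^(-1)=((0 3 6 7 4 2)(8 10))^(-1)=(0 2 4 7 6 3)(8 10)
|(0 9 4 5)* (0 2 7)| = 6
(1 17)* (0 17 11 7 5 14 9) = (0 17 1 11 7 5 14 9) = [17, 11, 2, 3, 4, 14, 6, 5, 8, 0, 10, 7, 12, 13, 9, 15, 16, 1]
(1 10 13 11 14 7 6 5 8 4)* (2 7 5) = [0, 10, 7, 3, 1, 8, 2, 6, 4, 9, 13, 14, 12, 11, 5] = (1 10 13 11 14 5 8 4)(2 7 6)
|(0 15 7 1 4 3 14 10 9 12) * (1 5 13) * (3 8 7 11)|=24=|(0 15 11 3 14 10 9 12)(1 4 8 7 5 13)|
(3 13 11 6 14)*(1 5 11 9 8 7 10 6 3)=[0, 5, 2, 13, 4, 11, 14, 10, 7, 8, 6, 3, 12, 9, 1]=(1 5 11 3 13 9 8 7 10 6 14)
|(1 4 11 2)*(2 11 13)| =4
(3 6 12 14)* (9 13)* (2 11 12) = [0, 1, 11, 6, 4, 5, 2, 7, 8, 13, 10, 12, 14, 9, 3] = (2 11 12 14 3 6)(9 13)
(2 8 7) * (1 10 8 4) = (1 10 8 7 2 4) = [0, 10, 4, 3, 1, 5, 6, 2, 7, 9, 8]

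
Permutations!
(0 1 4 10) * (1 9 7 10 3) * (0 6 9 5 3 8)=(0 5 3 1 4 8)(6 9 7 10)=[5, 4, 2, 1, 8, 3, 9, 10, 0, 7, 6]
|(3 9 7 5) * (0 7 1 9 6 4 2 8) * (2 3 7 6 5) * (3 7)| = 6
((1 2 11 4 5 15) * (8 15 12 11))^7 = ((1 2 8 15)(4 5 12 11))^7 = (1 15 8 2)(4 11 12 5)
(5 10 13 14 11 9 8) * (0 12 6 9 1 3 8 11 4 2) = (0 12 6 9 11 1 3 8 5 10 13 14 4 2) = [12, 3, 0, 8, 2, 10, 9, 7, 5, 11, 13, 1, 6, 14, 4]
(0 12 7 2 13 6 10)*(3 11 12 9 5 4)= (0 9 5 4 3 11 12 7 2 13 6 10)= [9, 1, 13, 11, 3, 4, 10, 2, 8, 5, 0, 12, 7, 6]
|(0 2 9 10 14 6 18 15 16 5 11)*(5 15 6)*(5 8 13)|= 18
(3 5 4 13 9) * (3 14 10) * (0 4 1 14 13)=[4, 14, 2, 5, 0, 1, 6, 7, 8, 13, 3, 11, 12, 9, 10]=(0 4)(1 14 10 3 5)(9 13)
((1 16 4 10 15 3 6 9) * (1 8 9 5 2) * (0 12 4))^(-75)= (0 4 15 6 2 16 12 10 3 5 1)(8 9)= ((0 12 4 10 15 3 6 5 2 1 16)(8 9))^(-75)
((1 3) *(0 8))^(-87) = (0 8)(1 3)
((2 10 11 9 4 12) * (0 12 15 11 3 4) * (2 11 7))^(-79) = (0 12 11 9)(2 7 15 4 3 10)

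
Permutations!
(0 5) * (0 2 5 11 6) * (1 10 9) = (0 11 6)(1 10 9)(2 5) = [11, 10, 5, 3, 4, 2, 0, 7, 8, 1, 9, 6]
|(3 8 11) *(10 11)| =4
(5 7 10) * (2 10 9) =[0, 1, 10, 3, 4, 7, 6, 9, 8, 2, 5] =(2 10 5 7 9)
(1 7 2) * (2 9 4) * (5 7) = (1 5 7 9 4 2) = [0, 5, 1, 3, 2, 7, 6, 9, 8, 4]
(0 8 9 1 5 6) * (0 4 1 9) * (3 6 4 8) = (9)(0 3 6 8)(1 5 4) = [3, 5, 2, 6, 1, 4, 8, 7, 0, 9]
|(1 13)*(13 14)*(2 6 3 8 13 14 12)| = |(14)(1 12 2 6 3 8 13)| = 7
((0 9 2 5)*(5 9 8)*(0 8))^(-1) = ((2 9)(5 8))^(-1) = (2 9)(5 8)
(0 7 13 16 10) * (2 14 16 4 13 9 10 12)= (0 7 9 10)(2 14 16 12)(4 13)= [7, 1, 14, 3, 13, 5, 6, 9, 8, 10, 0, 11, 2, 4, 16, 15, 12]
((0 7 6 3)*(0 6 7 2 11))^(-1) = (0 11 2)(3 6)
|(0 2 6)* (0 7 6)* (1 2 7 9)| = 6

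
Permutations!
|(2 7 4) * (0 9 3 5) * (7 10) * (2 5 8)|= |(0 9 3 8 2 10 7 4 5)|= 9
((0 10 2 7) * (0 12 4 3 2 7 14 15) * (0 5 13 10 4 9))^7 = ((0 4 3 2 14 15 5 13 10 7 12 9))^7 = (0 13 3 7 14 9 5 4 10 2 12 15)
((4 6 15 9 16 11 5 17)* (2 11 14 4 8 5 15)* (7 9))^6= ((2 11 15 7 9 16 14 4 6)(5 17 8))^6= (17)(2 14 7)(4 9 11)(6 16 15)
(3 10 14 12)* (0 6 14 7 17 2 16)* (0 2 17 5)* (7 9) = (17)(0 6 14 12 3 10 9 7 5)(2 16) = [6, 1, 16, 10, 4, 0, 14, 5, 8, 7, 9, 11, 3, 13, 12, 15, 2, 17]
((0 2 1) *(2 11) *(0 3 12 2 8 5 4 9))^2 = (0 8 4)(1 12)(2 3)(5 9 11)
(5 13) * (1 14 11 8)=(1 14 11 8)(5 13)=[0, 14, 2, 3, 4, 13, 6, 7, 1, 9, 10, 8, 12, 5, 11]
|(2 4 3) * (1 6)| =|(1 6)(2 4 3)| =6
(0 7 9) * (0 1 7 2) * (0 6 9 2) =(1 7 2 6 9) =[0, 7, 6, 3, 4, 5, 9, 2, 8, 1]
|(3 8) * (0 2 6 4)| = 4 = |(0 2 6 4)(3 8)|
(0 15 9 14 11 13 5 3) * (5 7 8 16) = (0 15 9 14 11 13 7 8 16 5 3) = [15, 1, 2, 0, 4, 3, 6, 8, 16, 14, 10, 13, 12, 7, 11, 9, 5]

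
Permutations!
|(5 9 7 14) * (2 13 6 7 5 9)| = 7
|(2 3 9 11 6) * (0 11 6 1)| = 12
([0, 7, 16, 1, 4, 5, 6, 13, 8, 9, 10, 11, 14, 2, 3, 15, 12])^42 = (1 13 16 14)(2 12 3 7)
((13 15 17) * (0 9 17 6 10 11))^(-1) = (0 11 10 6 15 13 17 9)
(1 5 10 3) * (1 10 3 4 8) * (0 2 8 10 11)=(0 2 8 1 5 3 11)(4 10)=[2, 5, 8, 11, 10, 3, 6, 7, 1, 9, 4, 0]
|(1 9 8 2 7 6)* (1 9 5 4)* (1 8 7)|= 15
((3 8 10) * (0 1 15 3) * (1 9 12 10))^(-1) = (0 10 12 9)(1 8 3 15)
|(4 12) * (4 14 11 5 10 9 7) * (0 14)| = |(0 14 11 5 10 9 7 4 12)| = 9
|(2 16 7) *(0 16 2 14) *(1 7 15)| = |(0 16 15 1 7 14)| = 6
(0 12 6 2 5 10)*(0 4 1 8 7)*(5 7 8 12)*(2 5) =(0 2 7)(1 12 6 5 10 4) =[2, 12, 7, 3, 1, 10, 5, 0, 8, 9, 4, 11, 6]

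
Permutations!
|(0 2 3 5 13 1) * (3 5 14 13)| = 7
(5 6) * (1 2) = (1 2)(5 6) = [0, 2, 1, 3, 4, 6, 5]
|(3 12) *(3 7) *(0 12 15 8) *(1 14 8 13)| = 9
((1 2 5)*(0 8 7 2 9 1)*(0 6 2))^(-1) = (0 7 8)(1 9)(2 6 5)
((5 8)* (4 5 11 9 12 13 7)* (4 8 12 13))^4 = (4 5 12)(7 13 9 11 8)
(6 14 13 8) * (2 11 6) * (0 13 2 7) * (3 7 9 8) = (0 13 3 7)(2 11 6 14)(8 9) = [13, 1, 11, 7, 4, 5, 14, 0, 9, 8, 10, 6, 12, 3, 2]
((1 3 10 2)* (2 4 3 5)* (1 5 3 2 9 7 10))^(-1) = (1 3)(2 4 10 7 9 5)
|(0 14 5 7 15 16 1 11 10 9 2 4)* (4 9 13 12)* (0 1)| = 6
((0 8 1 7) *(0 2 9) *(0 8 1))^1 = ((0 1 7 2 9 8))^1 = (0 1 7 2 9 8)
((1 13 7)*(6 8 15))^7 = ((1 13 7)(6 8 15))^7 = (1 13 7)(6 8 15)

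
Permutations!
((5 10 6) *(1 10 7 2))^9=(1 5)(2 6)(7 10)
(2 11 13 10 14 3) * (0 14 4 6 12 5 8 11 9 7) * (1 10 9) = (0 14 3 2 1 10 4 6 12 5 8 11 13 9 7) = [14, 10, 1, 2, 6, 8, 12, 0, 11, 7, 4, 13, 5, 9, 3]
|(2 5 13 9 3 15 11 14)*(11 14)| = 7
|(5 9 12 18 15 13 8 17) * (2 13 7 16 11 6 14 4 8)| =|(2 13)(4 8 17 5 9 12 18 15 7 16 11 6 14)| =26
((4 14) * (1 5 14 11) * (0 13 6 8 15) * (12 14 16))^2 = (0 6 15 13 8)(1 16 14 11 5 12 4)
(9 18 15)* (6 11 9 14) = (6 11 9 18 15 14) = [0, 1, 2, 3, 4, 5, 11, 7, 8, 18, 10, 9, 12, 13, 6, 14, 16, 17, 15]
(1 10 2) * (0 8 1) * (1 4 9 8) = (0 1 10 2)(4 9 8) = [1, 10, 0, 3, 9, 5, 6, 7, 4, 8, 2]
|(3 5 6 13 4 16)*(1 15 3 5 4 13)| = |(1 15 3 4 16 5 6)| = 7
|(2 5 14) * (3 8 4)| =3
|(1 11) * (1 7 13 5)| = 5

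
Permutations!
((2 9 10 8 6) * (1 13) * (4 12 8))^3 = (1 13)(2 4 6 10 8 9 12)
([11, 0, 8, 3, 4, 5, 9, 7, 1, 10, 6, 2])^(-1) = (0 1 8 2 11)(6 10 9)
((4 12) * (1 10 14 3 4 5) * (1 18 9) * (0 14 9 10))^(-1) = ((0 14 3 4 12 5 18 10 9 1))^(-1) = (0 1 9 10 18 5 12 4 3 14)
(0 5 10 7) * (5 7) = [7, 1, 2, 3, 4, 10, 6, 0, 8, 9, 5] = (0 7)(5 10)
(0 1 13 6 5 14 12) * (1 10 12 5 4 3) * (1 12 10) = [1, 13, 2, 12, 3, 14, 4, 7, 8, 9, 10, 11, 0, 6, 5] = (0 1 13 6 4 3 12)(5 14)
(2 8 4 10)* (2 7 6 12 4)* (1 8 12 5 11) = (1 8 2 12 4 10 7 6 5 11) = [0, 8, 12, 3, 10, 11, 5, 6, 2, 9, 7, 1, 4]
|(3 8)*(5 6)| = |(3 8)(5 6)| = 2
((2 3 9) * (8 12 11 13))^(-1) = (2 9 3)(8 13 11 12)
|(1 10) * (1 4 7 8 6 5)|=|(1 10 4 7 8 6 5)|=7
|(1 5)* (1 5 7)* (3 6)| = |(1 7)(3 6)| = 2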